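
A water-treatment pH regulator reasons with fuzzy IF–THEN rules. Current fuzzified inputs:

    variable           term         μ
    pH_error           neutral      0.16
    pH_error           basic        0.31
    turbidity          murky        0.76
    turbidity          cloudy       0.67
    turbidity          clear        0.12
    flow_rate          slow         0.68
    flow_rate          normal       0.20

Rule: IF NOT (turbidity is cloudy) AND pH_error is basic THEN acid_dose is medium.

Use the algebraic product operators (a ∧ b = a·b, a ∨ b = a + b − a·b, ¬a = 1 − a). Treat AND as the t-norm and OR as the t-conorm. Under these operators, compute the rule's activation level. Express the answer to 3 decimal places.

0.102

firing strength: ¬cloudy=1−0.67=0.33, basic=0.31; AND[a·b] → w = 0.1023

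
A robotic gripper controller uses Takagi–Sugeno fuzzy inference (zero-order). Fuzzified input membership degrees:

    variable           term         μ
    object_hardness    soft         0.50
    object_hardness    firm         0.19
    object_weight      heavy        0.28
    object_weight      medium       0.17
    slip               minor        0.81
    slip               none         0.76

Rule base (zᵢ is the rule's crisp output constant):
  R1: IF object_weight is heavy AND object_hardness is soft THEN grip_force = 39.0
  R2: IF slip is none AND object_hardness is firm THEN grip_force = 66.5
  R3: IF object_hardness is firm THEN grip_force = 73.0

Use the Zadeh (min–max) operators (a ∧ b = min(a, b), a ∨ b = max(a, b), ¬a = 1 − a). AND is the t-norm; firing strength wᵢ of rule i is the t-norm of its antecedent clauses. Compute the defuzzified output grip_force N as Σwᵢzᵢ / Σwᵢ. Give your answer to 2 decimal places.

56.70

R1 (z=39.0): heavy=0.28, soft=0.50; AND[min(a, b)] → w = 0.28
R2 (z=66.5): none=0.76, firm=0.19; AND[min(a, b)] → w = 0.19
R3 (z=73.0): firm=0.19 → w = 0.19
Weighted average = (0.28·39.0 + 0.19·66.5 + 0.19·73.0) / (0.28 + 0.19 + 0.19)
  = 37.4250 / 0.6600 = 56.70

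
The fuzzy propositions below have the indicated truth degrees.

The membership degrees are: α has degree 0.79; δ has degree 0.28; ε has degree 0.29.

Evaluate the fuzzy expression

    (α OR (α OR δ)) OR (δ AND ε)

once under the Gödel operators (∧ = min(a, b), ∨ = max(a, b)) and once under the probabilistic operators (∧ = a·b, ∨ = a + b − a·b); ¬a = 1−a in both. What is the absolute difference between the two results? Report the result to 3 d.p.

0.181

Under Gödel:
  α OR δ = max(a, b) on (0.79, 0.28) = 0.79
  α OR (α OR δ) = max(a, b) on (0.79, 0.79) = 0.79
  δ AND ε = min(a, b) on (0.28, 0.29) = 0.28
  (α OR (α OR δ)) OR (δ AND ε) = max(a, b) on (0.79, 0.28) = 0.79
  → value = 0.7900
Under probabilistic:
  α OR δ = a + b − a·b on (0.7900, 0.2800) = 0.8488
  α OR (α OR δ) = a + b − a·b on (0.7900, 0.8488) = 0.9682
  δ AND ε = a·b on (0.2800, 0.2900) = 0.0812
  (α OR (α OR δ)) OR (δ AND ε) = a + b − a·b on (0.9682, 0.0812) = 0.9708
  → value = 0.9708
|0.7900 − 0.9708| = 0.181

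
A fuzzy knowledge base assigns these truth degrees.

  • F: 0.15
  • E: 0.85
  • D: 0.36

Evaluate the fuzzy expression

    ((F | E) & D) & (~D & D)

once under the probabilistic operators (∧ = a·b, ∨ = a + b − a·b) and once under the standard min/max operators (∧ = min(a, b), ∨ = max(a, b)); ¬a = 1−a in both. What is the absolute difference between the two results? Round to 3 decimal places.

0.288

Under probabilistic:
  F | E = a + b − a·b on (0.1500, 0.8500) = 0.8725
  (F | E) & D = a·b on (0.8725, 0.3600) = 0.3141
  ~D = 1 − 0.3600 = 0.6400
  ~D & D = a·b on (0.6400, 0.3600) = 0.2304
  ((F | E) & D) & (~D & D) = a·b on (0.3141, 0.2304) = 0.0724
  → value = 0.0724
Under standard min/max:
  F | E = max(a, b) on (0.15, 0.85) = 0.85
  (F | E) & D = min(a, b) on (0.85, 0.36) = 0.36
  ~D = 1 − 0.36 = 0.64
  ~D & D = min(a, b) on (0.64, 0.36) = 0.36
  ((F | E) & D) & (~D & D) = min(a, b) on (0.36, 0.36) = 0.36
  → value = 0.3600
|0.0724 − 0.3600| = 0.288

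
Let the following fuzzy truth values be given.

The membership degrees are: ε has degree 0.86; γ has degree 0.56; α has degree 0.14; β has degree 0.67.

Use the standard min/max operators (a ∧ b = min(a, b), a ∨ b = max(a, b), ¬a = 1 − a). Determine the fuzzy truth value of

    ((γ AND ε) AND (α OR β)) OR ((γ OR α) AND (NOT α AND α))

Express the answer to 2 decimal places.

0.56

γ AND ε = min(a, b) on (0.56, 0.86) = 0.56
α OR β = max(a, b) on (0.14, 0.67) = 0.67
(γ AND ε) AND (α OR β) = min(a, b) on (0.56, 0.67) = 0.56
γ OR α = max(a, b) on (0.56, 0.14) = 0.56
NOT α = 1 − 0.14 = 0.86
NOT α AND α = min(a, b) on (0.86, 0.14) = 0.14
(γ OR α) AND (NOT α AND α) = min(a, b) on (0.56, 0.14) = 0.14
((γ AND ε) AND (α OR β)) OR ((γ OR α) AND (NOT α AND α)) = max(a, b) on (0.56, 0.14) = 0.56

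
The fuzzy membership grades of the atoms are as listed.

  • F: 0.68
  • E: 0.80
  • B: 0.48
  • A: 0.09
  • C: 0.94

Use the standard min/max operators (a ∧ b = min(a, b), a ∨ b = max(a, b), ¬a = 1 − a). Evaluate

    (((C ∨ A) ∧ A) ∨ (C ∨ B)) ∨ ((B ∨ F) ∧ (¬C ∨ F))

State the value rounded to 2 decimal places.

C ∨ A = max(a, b) on (0.94, 0.09) = 0.94
(C ∨ A) ∧ A = min(a, b) on (0.94, 0.09) = 0.09
C ∨ B = max(a, b) on (0.94, 0.48) = 0.94
((C ∨ A) ∧ A) ∨ (C ∨ B) = max(a, b) on (0.09, 0.94) = 0.94
B ∨ F = max(a, b) on (0.48, 0.68) = 0.68
¬C = 1 − 0.94 = 0.06
¬C ∨ F = max(a, b) on (0.06, 0.68) = 0.68
(B ∨ F) ∧ (¬C ∨ F) = min(a, b) on (0.68, 0.68) = 0.68
(((C ∨ A) ∧ A) ∨ (C ∨ B)) ∨ ((B ∨ F) ∧ (¬C ∨ F)) = max(a, b) on (0.94, 0.68) = 0.94

0.94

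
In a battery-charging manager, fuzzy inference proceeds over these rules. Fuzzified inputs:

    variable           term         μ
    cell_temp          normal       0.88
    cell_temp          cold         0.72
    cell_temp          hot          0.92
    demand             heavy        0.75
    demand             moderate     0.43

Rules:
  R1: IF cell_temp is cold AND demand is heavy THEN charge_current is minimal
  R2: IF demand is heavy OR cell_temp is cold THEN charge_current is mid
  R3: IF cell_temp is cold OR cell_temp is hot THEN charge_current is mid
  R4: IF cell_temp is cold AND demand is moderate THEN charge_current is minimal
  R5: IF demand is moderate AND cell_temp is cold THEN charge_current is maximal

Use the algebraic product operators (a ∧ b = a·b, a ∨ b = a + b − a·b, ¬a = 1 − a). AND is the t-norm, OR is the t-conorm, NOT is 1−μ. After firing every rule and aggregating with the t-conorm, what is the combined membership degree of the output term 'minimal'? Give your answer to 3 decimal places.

0.682

R1: cold=0.72, heavy=0.75; AND[a·b] → w = 0.5400
R2: heavy=0.75, cold=0.72; OR[a + b − a·b] → w = 0.9300
R3: cold=0.72, hot=0.92; OR[a + b − a·b] → w = 0.9776
R4: cold=0.72, moderate=0.43; AND[a·b] → w = 0.3096
R5: moderate=0.43, cold=0.72; AND[a·b] → w = 0.3096
Rules with consequent 'minimal': {R1, R4} → strengths 0.5400, 0.3096
Aggregate via t-conorm [a + b − a·b]: 0.6824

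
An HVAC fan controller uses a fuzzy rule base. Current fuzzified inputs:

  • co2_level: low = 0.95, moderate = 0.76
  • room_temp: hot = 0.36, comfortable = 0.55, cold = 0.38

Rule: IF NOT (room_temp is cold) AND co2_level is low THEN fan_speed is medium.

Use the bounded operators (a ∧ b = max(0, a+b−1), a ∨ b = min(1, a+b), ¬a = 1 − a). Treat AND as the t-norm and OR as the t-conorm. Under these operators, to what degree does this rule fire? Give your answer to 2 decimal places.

firing strength: ¬cold=1−0.38=0.62, low=0.95; AND[max(0, a+b−1)] → w = 0.57

0.57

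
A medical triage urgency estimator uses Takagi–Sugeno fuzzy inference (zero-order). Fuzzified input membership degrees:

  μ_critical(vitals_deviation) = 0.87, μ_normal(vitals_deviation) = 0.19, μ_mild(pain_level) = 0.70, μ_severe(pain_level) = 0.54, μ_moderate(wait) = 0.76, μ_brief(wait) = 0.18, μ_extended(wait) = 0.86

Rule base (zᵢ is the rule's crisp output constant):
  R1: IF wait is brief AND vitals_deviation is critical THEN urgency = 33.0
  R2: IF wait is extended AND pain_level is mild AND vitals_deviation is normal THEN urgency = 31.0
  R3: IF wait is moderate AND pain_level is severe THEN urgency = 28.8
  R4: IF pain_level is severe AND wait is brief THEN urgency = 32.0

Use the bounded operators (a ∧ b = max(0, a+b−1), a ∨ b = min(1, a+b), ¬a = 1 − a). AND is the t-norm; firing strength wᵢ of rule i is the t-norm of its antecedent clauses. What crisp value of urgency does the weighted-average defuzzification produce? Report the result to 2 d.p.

29.40

R1 (z=33.0): brief=0.18, critical=0.87; AND[max(0, a+b−1)] → w = 0.05
R2 (z=31.0): extended=0.86, mild=0.70, normal=0.19; AND[max(0, a+b−1)] → w = 0.00
R3 (z=28.8): moderate=0.76, severe=0.54; AND[max(0, a+b−1)] → w = 0.30
R4 (z=32.0): severe=0.54, brief=0.18; AND[max(0, a+b−1)] → w = 0.00
Weighted average = (0.05·33.0 + 0.00·31.0 + 0.30·28.8 + 0.00·32.0) / (0.05 + 0.00 + 0.30 + 0.00)
  = 10.2900 / 0.3500 = 29.40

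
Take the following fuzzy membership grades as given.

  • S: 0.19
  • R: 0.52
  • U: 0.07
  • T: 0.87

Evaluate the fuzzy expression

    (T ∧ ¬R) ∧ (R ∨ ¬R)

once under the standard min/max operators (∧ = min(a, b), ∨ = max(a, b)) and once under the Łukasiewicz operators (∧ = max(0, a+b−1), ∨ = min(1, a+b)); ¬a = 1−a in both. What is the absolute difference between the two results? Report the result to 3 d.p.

Under standard min/max:
  ¬R = 1 − 0.52 = 0.48
  T ∧ ¬R = min(a, b) on (0.87, 0.48) = 0.48
  ¬R = 1 − 0.52 = 0.48
  R ∨ ¬R = max(a, b) on (0.52, 0.48) = 0.52
  (T ∧ ¬R) ∧ (R ∨ ¬R) = min(a, b) on (0.48, 0.52) = 0.48
  → value = 0.4800
Under Łukasiewicz:
  ¬R = 1 − 0.52 = 0.48
  T ∧ ¬R = max(0, a+b−1) on (0.87, 0.48) = 0.35
  ¬R = 1 − 0.52 = 0.48
  R ∨ ¬R = min(1, a+b) on (0.52, 0.48) = 1.00
  (T ∧ ¬R) ∧ (R ∨ ¬R) = max(0, a+b−1) on (0.35, 1.00) = 0.35
  → value = 0.3500
|0.4800 − 0.3500| = 0.130

0.130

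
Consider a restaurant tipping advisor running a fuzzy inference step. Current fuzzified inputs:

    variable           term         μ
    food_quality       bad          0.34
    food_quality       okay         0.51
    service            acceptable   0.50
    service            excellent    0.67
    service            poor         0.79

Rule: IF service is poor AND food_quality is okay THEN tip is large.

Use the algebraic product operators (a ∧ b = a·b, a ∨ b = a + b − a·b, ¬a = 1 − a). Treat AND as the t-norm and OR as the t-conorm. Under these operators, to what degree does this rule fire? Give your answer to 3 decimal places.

firing strength: poor=0.79, okay=0.51; AND[a·b] → w = 0.4029

0.403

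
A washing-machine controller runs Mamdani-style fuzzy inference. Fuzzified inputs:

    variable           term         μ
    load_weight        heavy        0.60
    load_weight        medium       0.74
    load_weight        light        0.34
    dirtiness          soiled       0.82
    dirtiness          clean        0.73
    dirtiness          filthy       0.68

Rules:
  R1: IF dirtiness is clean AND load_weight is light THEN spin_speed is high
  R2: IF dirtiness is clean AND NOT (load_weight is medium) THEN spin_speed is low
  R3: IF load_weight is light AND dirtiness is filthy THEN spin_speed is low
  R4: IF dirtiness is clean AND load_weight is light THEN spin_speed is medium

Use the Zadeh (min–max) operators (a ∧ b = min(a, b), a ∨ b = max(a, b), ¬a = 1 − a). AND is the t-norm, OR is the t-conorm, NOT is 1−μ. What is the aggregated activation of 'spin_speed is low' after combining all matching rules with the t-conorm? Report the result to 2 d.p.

R1: clean=0.73, light=0.34; AND[min(a, b)] → w = 0.34
R2: clean=0.73, ¬medium=1−0.74=0.26; AND[min(a, b)] → w = 0.26
R3: light=0.34, filthy=0.68; AND[min(a, b)] → w = 0.34
R4: clean=0.73, light=0.34; AND[min(a, b)] → w = 0.34
Rules with consequent 'low': {R2, R3} → strengths 0.26, 0.34
Aggregate via t-conorm [max(a, b)]: 0.34

0.34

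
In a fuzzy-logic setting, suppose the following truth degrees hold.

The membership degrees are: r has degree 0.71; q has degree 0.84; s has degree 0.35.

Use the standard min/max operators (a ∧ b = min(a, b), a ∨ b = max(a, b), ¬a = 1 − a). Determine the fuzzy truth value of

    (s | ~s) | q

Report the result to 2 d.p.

0.84

~s = 1 − 0.35 = 0.65
s | ~s = max(a, b) on (0.35, 0.65) = 0.65
(s | ~s) | q = max(a, b) on (0.65, 0.84) = 0.84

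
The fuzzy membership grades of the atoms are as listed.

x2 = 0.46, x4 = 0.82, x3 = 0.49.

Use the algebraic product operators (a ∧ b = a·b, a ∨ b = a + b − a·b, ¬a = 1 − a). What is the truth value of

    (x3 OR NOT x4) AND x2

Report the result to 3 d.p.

0.268

NOT x4 = 1 − 0.8200 = 0.1800
x3 OR NOT x4 = a + b − a·b on (0.4900, 0.1800) = 0.5818
(x3 OR NOT x4) AND x2 = a·b on (0.5818, 0.4600) = 0.2676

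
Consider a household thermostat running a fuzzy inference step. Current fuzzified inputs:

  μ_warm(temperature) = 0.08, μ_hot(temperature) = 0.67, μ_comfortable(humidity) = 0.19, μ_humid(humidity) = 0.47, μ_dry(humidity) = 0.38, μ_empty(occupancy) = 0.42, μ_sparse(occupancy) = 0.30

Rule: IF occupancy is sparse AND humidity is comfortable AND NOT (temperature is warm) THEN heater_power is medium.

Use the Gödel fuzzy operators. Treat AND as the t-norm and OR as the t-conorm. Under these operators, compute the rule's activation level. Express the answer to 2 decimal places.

firing strength: sparse=0.30, comfortable=0.19, ¬warm=1−0.08=0.92; AND[min(a, b)] → w = 0.19

0.19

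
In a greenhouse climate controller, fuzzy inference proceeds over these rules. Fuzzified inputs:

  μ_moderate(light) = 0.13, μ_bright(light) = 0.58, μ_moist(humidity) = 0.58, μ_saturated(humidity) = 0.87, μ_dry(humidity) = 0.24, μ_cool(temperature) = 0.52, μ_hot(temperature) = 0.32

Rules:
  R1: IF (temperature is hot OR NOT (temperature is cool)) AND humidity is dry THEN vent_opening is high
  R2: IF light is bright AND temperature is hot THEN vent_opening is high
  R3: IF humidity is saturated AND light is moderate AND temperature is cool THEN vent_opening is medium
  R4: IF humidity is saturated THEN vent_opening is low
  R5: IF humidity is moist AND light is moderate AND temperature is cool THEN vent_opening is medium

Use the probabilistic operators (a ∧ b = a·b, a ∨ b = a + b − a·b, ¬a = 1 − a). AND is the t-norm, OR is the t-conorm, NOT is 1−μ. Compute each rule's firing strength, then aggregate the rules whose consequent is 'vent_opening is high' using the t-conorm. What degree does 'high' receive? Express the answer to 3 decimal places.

R1: (hot=0.32 OR ¬cool=1−0.52=0.48) = 0.6464; AND[a·b] with dry=0.24 → w = 0.1551
R2: bright=0.58, hot=0.32; AND[a·b] → w = 0.1856
R3: saturated=0.87, moderate=0.13, cool=0.52; AND[a·b] → w = 0.0588
R4: saturated=0.87 → w = 0.8700
R5: moist=0.58, moderate=0.13, cool=0.52; AND[a·b] → w = 0.0392
Rules with consequent 'high': {R1, R2} → strengths 0.1551, 0.1856
Aggregate via t-conorm [a + b − a·b]: 0.3119

0.312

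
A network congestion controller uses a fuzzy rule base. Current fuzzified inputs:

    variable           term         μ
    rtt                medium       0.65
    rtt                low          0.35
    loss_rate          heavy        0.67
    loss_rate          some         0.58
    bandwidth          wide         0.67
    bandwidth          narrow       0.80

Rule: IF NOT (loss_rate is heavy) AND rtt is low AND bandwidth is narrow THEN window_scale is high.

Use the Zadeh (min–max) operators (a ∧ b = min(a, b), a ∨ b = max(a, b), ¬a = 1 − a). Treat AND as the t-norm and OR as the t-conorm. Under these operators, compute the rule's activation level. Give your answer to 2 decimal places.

firing strength: ¬heavy=1−0.67=0.33, low=0.35, narrow=0.80; AND[min(a, b)] → w = 0.33

0.33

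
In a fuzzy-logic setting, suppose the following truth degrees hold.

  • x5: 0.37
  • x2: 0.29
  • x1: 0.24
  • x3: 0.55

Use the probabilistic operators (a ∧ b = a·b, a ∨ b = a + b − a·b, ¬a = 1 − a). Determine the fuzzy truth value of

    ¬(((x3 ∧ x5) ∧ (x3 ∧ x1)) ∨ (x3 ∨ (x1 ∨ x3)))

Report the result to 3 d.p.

0.150

x3 ∧ x5 = a·b on (0.5500, 0.3700) = 0.2035
x3 ∧ x1 = a·b on (0.5500, 0.2400) = 0.1320
(x3 ∧ x5) ∧ (x3 ∧ x1) = a·b on (0.2035, 0.1320) = 0.0269
x1 ∨ x3 = a + b − a·b on (0.2400, 0.5500) = 0.6580
x3 ∨ (x1 ∨ x3) = a + b − a·b on (0.5500, 0.6580) = 0.8461
((x3 ∧ x5) ∧ (x3 ∧ x1)) ∨ (x3 ∨ (x1 ∨ x3)) = a + b − a·b on (0.0269, 0.8461) = 0.8502
¬(((x3 ∧ x5) ∧ (x3 ∧ x1)) ∨ (x3 ∨ (x1 ∨ x3))) = 1 − 0.8502 = 0.1498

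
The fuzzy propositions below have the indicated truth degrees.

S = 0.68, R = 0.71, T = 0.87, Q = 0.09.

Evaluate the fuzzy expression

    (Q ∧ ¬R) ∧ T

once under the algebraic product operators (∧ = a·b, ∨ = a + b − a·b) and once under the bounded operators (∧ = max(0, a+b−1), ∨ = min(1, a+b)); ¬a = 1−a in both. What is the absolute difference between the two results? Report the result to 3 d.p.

Under algebraic product:
  ¬R = 1 − 0.7100 = 0.2900
  Q ∧ ¬R = a·b on (0.0900, 0.2900) = 0.0261
  (Q ∧ ¬R) ∧ T = a·b on (0.0261, 0.8700) = 0.0227
  → value = 0.0227
Under bounded:
  ¬R = 1 − 0.71 = 0.29
  Q ∧ ¬R = max(0, a+b−1) on (0.09, 0.29) = 0.00
  (Q ∧ ¬R) ∧ T = max(0, a+b−1) on (0.00, 0.87) = 0.00
  → value = 0.0000
|0.0227 − 0.0000| = 0.023

0.023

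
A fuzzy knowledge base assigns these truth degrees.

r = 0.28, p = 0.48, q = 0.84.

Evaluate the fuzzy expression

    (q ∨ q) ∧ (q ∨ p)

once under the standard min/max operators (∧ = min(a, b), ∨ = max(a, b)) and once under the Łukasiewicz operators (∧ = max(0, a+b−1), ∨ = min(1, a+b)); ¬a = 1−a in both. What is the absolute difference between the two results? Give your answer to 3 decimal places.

0.160

Under standard min/max:
  q ∨ q = max(a, b) on (0.84, 0.84) = 0.84
  q ∨ p = max(a, b) on (0.84, 0.48) = 0.84
  (q ∨ q) ∧ (q ∨ p) = min(a, b) on (0.84, 0.84) = 0.84
  → value = 0.8400
Under Łukasiewicz:
  q ∨ q = min(1, a+b) on (0.84, 0.84) = 1.00
  q ∨ p = min(1, a+b) on (0.84, 0.48) = 1.00
  (q ∨ q) ∧ (q ∨ p) = max(0, a+b−1) on (1.00, 1.00) = 1.00
  → value = 1.0000
|0.8400 − 1.0000| = 0.160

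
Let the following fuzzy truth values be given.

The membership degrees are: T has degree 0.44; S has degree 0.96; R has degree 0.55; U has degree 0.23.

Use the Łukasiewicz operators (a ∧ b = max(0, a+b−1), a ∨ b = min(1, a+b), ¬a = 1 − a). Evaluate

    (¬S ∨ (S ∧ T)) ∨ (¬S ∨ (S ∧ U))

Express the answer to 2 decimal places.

¬S = 1 − 0.96 = 0.04
S ∧ T = max(0, a+b−1) on (0.96, 0.44) = 0.40
¬S ∨ (S ∧ T) = min(1, a+b) on (0.04, 0.40) = 0.44
¬S = 1 − 0.96 = 0.04
S ∧ U = max(0, a+b−1) on (0.96, 0.23) = 0.19
¬S ∨ (S ∧ U) = min(1, a+b) on (0.04, 0.19) = 0.23
(¬S ∨ (S ∧ T)) ∨ (¬S ∨ (S ∧ U)) = min(1, a+b) on (0.44, 0.23) = 0.67

0.67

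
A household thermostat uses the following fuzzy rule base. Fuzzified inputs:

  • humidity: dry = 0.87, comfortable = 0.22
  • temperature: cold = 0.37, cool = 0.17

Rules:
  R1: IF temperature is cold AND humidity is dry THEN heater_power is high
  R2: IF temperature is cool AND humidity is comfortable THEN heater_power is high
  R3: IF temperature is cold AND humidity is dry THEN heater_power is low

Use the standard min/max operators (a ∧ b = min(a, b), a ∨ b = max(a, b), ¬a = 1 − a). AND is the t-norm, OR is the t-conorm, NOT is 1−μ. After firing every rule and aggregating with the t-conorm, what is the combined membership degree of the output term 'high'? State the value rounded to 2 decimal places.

0.37

R1: cold=0.37, dry=0.87; AND[min(a, b)] → w = 0.37
R2: cool=0.17, comfortable=0.22; AND[min(a, b)] → w = 0.17
R3: cold=0.37, dry=0.87; AND[min(a, b)] → w = 0.37
Rules with consequent 'high': {R1, R2} → strengths 0.37, 0.17
Aggregate via t-conorm [max(a, b)]: 0.37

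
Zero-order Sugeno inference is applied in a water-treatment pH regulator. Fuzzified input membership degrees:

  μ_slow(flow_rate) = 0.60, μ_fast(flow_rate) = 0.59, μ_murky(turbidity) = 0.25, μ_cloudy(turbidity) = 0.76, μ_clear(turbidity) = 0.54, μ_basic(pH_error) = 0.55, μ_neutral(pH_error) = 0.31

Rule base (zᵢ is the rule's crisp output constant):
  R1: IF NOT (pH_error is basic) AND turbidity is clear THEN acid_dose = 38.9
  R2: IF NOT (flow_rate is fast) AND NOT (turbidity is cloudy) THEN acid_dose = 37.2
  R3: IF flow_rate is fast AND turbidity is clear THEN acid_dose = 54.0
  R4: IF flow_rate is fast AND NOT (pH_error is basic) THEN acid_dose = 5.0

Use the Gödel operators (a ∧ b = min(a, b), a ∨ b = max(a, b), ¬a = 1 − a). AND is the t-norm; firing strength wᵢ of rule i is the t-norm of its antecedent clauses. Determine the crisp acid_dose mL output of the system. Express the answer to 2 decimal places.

R1 (z=38.9): ¬basic=1−0.55=0.45, clear=0.54; AND[min(a, b)] → w = 0.45
R2 (z=37.2): ¬fast=1−0.59=0.41, ¬cloudy=1−0.76=0.24; AND[min(a, b)] → w = 0.24
R3 (z=54.0): fast=0.59, clear=0.54; AND[min(a, b)] → w = 0.54
R4 (z=5.0): fast=0.59, ¬basic=1−0.55=0.45; AND[min(a, b)] → w = 0.45
Weighted average = (0.45·38.9 + 0.24·37.2 + 0.54·54.0 + 0.45·5.0) / (0.45 + 0.24 + 0.54 + 0.45)
  = 57.8430 / 1.6800 = 34.43

34.43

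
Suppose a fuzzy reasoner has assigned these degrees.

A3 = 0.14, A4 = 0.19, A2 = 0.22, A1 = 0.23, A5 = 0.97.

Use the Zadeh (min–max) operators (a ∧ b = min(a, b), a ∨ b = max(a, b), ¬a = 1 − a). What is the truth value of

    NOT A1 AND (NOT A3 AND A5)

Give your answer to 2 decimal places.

0.77

NOT A1 = 1 − 0.23 = 0.77
NOT A3 = 1 − 0.14 = 0.86
NOT A3 AND A5 = min(a, b) on (0.86, 0.97) = 0.86
NOT A1 AND (NOT A3 AND A5) = min(a, b) on (0.77, 0.86) = 0.77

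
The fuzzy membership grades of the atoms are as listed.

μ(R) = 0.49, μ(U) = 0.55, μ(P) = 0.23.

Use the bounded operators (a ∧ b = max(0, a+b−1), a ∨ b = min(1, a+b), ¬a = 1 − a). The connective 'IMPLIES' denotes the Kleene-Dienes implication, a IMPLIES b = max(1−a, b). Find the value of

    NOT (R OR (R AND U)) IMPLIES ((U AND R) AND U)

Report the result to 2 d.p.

0.53

R AND U = max(0, a+b−1) on (0.49, 0.55) = 0.04
R OR (R AND U) = min(1, a+b) on (0.49, 0.04) = 0.53
NOT (R OR (R AND U)) = 1 − 0.53 = 0.47
U AND R = max(0, a+b−1) on (0.55, 0.49) = 0.04
(U AND R) AND U = max(0, a+b−1) on (0.04, 0.55) = 0.00
NOT (R OR (R AND U)) IMPLIES ((U AND R) AND U)  [Kleene-Dienes: max(1−a, b)] with a=0.47, b=0.00 → 0.53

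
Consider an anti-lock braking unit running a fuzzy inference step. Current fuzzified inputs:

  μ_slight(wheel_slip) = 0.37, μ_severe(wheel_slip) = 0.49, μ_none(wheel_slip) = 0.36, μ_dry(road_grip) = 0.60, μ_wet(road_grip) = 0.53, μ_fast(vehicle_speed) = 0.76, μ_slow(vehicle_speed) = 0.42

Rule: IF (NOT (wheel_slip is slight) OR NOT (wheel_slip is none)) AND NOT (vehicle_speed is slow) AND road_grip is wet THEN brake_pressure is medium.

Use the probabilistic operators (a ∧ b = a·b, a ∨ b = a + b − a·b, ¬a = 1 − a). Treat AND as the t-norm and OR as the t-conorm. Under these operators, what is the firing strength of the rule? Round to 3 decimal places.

firing strength: (¬slight=1−0.37=0.63 OR ¬none=1−0.36=0.64) = 0.8668; AND[a·b] with ¬slow=1−0.42=0.58, wet=0.53 → w = 0.2665

0.266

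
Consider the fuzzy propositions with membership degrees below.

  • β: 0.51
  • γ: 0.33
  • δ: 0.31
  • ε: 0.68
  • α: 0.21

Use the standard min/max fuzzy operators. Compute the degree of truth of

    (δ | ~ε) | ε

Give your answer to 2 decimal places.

~ε = 1 − 0.68 = 0.32
δ | ~ε = max(a, b) on (0.31, 0.32) = 0.32
(δ | ~ε) | ε = max(a, b) on (0.32, 0.68) = 0.68

0.68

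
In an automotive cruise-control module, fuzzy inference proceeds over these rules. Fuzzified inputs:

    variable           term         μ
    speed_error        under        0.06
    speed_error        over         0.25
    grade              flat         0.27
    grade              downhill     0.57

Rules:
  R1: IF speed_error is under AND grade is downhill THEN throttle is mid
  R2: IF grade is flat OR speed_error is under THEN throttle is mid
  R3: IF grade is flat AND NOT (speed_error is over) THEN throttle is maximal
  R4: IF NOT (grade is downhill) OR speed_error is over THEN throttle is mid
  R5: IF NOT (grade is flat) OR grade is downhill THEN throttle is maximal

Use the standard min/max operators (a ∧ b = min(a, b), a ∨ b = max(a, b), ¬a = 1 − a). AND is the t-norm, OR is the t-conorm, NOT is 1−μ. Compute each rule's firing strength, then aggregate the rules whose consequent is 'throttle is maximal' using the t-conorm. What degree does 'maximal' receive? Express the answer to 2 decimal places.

R1: under=0.06, downhill=0.57; AND[min(a, b)] → w = 0.06
R2: flat=0.27, under=0.06; OR[max(a, b)] → w = 0.27
R3: flat=0.27, ¬over=1−0.25=0.75; AND[min(a, b)] → w = 0.27
R4: ¬downhill=1−0.57=0.43, over=0.25; OR[max(a, b)] → w = 0.43
R5: ¬flat=1−0.27=0.73, downhill=0.57; OR[max(a, b)] → w = 0.73
Rules with consequent 'maximal': {R3, R5} → strengths 0.27, 0.73
Aggregate via t-conorm [max(a, b)]: 0.73

0.73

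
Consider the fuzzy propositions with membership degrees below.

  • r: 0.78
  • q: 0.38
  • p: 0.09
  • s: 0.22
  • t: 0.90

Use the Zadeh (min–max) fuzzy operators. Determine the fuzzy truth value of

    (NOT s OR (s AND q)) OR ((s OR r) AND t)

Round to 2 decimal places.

NOT s = 1 − 0.22 = 0.78
s AND q = min(a, b) on (0.22, 0.38) = 0.22
NOT s OR (s AND q) = max(a, b) on (0.78, 0.22) = 0.78
s OR r = max(a, b) on (0.22, 0.78) = 0.78
(s OR r) AND t = min(a, b) on (0.78, 0.90) = 0.78
(NOT s OR (s AND q)) OR ((s OR r) AND t) = max(a, b) on (0.78, 0.78) = 0.78

0.78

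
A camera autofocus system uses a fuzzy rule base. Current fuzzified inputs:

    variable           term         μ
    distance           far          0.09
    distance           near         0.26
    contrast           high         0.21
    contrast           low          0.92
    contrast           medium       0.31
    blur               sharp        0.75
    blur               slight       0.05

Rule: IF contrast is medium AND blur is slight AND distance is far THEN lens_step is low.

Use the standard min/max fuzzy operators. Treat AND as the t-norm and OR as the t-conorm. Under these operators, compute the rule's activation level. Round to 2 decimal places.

0.05

firing strength: medium=0.31, slight=0.05, far=0.09; AND[min(a, b)] → w = 0.05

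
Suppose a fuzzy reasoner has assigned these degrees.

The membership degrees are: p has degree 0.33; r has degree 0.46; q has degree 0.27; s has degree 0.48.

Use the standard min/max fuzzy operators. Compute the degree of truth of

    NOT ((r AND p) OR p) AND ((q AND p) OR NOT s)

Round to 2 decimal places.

r AND p = min(a, b) on (0.46, 0.33) = 0.33
(r AND p) OR p = max(a, b) on (0.33, 0.33) = 0.33
NOT ((r AND p) OR p) = 1 − 0.33 = 0.67
q AND p = min(a, b) on (0.27, 0.33) = 0.27
NOT s = 1 − 0.48 = 0.52
(q AND p) OR NOT s = max(a, b) on (0.27, 0.52) = 0.52
NOT ((r AND p) OR p) AND ((q AND p) OR NOT s) = min(a, b) on (0.67, 0.52) = 0.52

0.52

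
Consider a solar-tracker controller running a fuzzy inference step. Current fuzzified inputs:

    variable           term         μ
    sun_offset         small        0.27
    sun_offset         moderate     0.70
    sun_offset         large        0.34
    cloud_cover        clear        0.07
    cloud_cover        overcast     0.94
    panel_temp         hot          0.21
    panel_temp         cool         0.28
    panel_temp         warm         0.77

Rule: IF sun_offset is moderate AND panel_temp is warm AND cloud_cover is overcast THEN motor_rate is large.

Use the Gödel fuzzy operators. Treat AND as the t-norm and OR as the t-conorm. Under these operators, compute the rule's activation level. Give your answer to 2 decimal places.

firing strength: moderate=0.70, warm=0.77, overcast=0.94; AND[min(a, b)] → w = 0.70

0.70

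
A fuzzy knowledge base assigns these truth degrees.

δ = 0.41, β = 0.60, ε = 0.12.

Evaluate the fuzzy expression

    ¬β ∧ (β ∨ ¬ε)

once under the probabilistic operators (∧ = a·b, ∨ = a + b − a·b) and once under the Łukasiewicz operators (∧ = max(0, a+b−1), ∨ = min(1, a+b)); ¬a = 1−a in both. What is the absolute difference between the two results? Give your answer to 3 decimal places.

Under probabilistic:
  ¬β = 1 − 0.6000 = 0.4000
  ¬ε = 1 − 0.1200 = 0.8800
  β ∨ ¬ε = a + b − a·b on (0.6000, 0.8800) = 0.9520
  ¬β ∧ (β ∨ ¬ε) = a·b on (0.4000, 0.9520) = 0.3808
  → value = 0.3808
Under Łukasiewicz:
  ¬β = 1 − 0.60 = 0.40
  ¬ε = 1 − 0.12 = 0.88
  β ∨ ¬ε = min(1, a+b) on (0.60, 0.88) = 1.00
  ¬β ∧ (β ∨ ¬ε) = max(0, a+b−1) on (0.40, 1.00) = 0.40
  → value = 0.4000
|0.3808 − 0.4000| = 0.019

0.019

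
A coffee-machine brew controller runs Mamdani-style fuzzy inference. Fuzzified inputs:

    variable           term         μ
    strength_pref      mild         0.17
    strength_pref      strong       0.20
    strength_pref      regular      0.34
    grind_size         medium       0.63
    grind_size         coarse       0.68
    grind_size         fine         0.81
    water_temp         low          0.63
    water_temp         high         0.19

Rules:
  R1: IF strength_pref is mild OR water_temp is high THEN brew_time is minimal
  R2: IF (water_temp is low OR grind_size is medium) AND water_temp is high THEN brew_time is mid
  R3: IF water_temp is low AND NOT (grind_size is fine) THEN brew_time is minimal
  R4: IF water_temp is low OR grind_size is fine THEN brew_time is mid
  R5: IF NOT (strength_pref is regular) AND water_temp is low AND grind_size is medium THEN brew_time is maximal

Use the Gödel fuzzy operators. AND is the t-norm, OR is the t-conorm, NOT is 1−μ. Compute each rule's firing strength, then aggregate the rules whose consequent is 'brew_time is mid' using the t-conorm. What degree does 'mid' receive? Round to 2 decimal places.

0.81

R1: mild=0.17, high=0.19; OR[max(a, b)] → w = 0.19
R2: (low=0.63 OR medium=0.63) = 0.63; AND[min(a, b)] with high=0.19 → w = 0.19
R3: low=0.63, ¬fine=1−0.81=0.19; AND[min(a, b)] → w = 0.19
R4: low=0.63, fine=0.81; OR[max(a, b)] → w = 0.81
R5: ¬regular=1−0.34=0.66, low=0.63, medium=0.63; AND[min(a, b)] → w = 0.63
Rules with consequent 'mid': {R2, R4} → strengths 0.19, 0.81
Aggregate via t-conorm [max(a, b)]: 0.81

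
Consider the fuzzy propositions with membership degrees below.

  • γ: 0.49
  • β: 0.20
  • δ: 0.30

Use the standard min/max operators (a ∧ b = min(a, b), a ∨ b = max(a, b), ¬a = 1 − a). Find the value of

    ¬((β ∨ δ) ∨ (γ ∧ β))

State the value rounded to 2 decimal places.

β ∨ δ = max(a, b) on (0.20, 0.30) = 0.30
γ ∧ β = min(a, b) on (0.49, 0.20) = 0.20
(β ∨ δ) ∨ (γ ∧ β) = max(a, b) on (0.30, 0.20) = 0.30
¬((β ∨ δ) ∨ (γ ∧ β)) = 1 − 0.30 = 0.70

0.70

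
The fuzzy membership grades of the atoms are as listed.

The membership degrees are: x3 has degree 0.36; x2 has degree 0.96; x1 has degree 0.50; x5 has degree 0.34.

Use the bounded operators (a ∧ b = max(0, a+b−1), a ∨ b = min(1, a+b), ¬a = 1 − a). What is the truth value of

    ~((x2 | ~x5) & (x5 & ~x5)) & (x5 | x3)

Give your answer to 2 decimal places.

0.70

~x5 = 1 − 0.34 = 0.66
x2 | ~x5 = min(1, a+b) on (0.96, 0.66) = 1.00
~x5 = 1 − 0.34 = 0.66
x5 & ~x5 = max(0, a+b−1) on (0.34, 0.66) = 0.00
(x2 | ~x5) & (x5 & ~x5) = max(0, a+b−1) on (1.00, 0.00) = 0.00
~((x2 | ~x5) & (x5 & ~x5)) = 1 − 0.00 = 1.00
x5 | x3 = min(1, a+b) on (0.34, 0.36) = 0.70
~((x2 | ~x5) & (x5 & ~x5)) & (x5 | x3) = max(0, a+b−1) on (1.00, 0.70) = 0.70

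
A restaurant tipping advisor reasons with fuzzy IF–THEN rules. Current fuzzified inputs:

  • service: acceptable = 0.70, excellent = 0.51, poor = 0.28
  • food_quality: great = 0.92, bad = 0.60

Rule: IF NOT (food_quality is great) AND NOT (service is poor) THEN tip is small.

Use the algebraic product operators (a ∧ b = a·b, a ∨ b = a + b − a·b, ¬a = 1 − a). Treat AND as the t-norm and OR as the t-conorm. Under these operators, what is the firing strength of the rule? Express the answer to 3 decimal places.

firing strength: ¬great=1−0.92=0.08, ¬poor=1−0.28=0.72; AND[a·b] → w = 0.0576

0.058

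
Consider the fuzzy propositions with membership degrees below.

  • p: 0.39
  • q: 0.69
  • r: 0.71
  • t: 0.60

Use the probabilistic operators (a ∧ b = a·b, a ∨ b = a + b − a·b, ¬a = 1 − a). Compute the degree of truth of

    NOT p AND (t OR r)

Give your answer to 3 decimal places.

NOT p = 1 − 0.3900 = 0.6100
t OR r = a + b − a·b on (0.6000, 0.7100) = 0.8840
NOT p AND (t OR r) = a·b on (0.6100, 0.8840) = 0.5392

0.539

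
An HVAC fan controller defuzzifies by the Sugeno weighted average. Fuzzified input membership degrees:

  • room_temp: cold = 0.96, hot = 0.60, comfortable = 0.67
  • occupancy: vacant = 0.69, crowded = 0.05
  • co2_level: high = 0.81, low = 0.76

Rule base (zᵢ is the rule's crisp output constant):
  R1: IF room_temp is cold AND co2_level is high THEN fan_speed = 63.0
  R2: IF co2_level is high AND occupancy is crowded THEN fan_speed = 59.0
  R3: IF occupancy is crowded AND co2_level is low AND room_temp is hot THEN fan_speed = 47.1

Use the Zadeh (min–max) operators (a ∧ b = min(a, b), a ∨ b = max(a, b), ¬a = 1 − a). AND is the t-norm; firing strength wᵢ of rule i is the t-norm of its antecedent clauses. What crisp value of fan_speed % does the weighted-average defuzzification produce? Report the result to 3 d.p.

R1 (z=63.0): cold=0.96, high=0.81; AND[min(a, b)] → w = 0.81
R2 (z=59.0): high=0.81, crowded=0.05; AND[min(a, b)] → w = 0.05
R3 (z=47.1): crowded=0.05, low=0.76, hot=0.60; AND[min(a, b)] → w = 0.05
Weighted average = (0.81·63.0 + 0.05·59.0 + 0.05·47.1) / (0.81 + 0.05 + 0.05)
  = 56.3350 / 0.9100 = 61.907

61.907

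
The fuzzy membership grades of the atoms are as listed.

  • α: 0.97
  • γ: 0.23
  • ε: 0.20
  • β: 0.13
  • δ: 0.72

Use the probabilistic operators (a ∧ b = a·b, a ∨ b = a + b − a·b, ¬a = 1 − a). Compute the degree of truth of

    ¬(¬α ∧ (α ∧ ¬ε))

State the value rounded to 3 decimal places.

0.977

¬α = 1 − 0.9700 = 0.0300
¬ε = 1 − 0.2000 = 0.8000
α ∧ ¬ε = a·b on (0.9700, 0.8000) = 0.7760
¬α ∧ (α ∧ ¬ε) = a·b on (0.0300, 0.7760) = 0.0233
¬(¬α ∧ (α ∧ ¬ε)) = 1 − 0.0233 = 0.9767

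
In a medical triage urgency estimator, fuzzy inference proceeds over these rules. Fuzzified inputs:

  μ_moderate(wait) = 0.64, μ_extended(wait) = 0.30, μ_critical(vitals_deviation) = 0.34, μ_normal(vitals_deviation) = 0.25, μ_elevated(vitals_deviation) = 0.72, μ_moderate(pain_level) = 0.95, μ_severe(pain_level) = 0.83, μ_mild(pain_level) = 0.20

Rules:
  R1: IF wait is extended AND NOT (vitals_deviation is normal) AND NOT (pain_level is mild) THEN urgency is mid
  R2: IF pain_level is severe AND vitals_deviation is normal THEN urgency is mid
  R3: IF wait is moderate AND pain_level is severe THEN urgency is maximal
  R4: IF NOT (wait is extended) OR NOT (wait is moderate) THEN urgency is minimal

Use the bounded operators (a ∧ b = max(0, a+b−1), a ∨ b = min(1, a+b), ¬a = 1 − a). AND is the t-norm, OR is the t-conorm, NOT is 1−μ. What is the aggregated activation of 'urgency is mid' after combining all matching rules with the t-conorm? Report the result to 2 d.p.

0.08

R1: extended=0.30, ¬normal=1−0.25=0.75, ¬mild=1−0.20=0.80; AND[max(0, a+b−1)] → w = 0.00
R2: severe=0.83, normal=0.25; AND[max(0, a+b−1)] → w = 0.08
R3: moderate=0.64, severe=0.83; AND[max(0, a+b−1)] → w = 0.47
R4: ¬extended=1−0.30=0.70, ¬moderate=1−0.64=0.36; OR[min(1, a+b)] → w = 1.00
Rules with consequent 'mid': {R1, R2} → strengths 0.00, 0.08
Aggregate via t-conorm [min(1, a+b)]: 0.08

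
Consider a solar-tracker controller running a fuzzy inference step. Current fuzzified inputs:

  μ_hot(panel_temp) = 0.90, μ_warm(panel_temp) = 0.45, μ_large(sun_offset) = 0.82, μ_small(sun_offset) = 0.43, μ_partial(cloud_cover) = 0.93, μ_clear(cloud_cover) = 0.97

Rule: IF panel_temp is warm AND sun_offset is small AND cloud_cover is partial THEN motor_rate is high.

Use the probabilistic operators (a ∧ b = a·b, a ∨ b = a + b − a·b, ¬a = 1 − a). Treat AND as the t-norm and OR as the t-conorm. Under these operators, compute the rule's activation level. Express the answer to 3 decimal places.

firing strength: warm=0.45, small=0.43, partial=0.93; AND[a·b] → w = 0.1800

0.180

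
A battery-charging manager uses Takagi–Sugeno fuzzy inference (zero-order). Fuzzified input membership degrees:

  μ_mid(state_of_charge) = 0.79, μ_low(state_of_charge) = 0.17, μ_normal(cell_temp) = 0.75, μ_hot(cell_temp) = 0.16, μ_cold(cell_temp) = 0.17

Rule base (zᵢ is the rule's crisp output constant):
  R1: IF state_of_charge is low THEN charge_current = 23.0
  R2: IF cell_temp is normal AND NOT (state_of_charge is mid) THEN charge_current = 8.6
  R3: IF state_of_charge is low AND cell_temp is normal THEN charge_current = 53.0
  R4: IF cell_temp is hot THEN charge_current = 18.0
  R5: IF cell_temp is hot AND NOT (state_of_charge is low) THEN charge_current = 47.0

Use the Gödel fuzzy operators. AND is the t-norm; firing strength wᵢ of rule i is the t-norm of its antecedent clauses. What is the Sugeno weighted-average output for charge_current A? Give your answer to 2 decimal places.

R1 (z=23.0): low=0.17 → w = 0.17
R2 (z=8.6): normal=0.75, ¬mid=1−0.79=0.21; AND[min(a, b)] → w = 0.21
R3 (z=53.0): low=0.17, normal=0.75; AND[min(a, b)] → w = 0.17
R4 (z=18.0): hot=0.16 → w = 0.16
R5 (z=47.0): hot=0.16, ¬low=1−0.17=0.83; AND[min(a, b)] → w = 0.16
Weighted average = (0.17·23.0 + 0.21·8.6 + 0.17·53.0 + 0.16·18.0 + 0.16·47.0) / (0.17 + 0.21 + 0.17 + 0.16 + 0.16)
  = 25.1260 / 0.8700 = 28.88

28.88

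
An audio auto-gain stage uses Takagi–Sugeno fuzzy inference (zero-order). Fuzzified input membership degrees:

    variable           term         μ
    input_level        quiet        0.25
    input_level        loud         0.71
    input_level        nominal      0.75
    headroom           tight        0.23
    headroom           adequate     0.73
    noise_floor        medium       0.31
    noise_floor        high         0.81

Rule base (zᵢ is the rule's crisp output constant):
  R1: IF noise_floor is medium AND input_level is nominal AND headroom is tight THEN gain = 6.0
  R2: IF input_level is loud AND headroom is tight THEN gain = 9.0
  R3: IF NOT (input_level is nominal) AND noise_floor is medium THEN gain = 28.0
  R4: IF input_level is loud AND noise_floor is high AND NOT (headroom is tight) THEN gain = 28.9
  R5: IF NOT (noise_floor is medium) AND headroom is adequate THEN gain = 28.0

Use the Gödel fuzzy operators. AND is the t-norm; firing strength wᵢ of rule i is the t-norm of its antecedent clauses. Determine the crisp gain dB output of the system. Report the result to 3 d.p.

R1 (z=6.0): medium=0.31, nominal=0.75, tight=0.23; AND[min(a, b)] → w = 0.23
R2 (z=9.0): loud=0.71, tight=0.23; AND[min(a, b)] → w = 0.23
R3 (z=28.0): ¬nominal=1−0.75=0.25, medium=0.31; AND[min(a, b)] → w = 0.25
R4 (z=28.9): loud=0.71, high=0.81, ¬tight=1−0.23=0.77; AND[min(a, b)] → w = 0.71
R5 (z=28.0): ¬medium=1−0.31=0.69, adequate=0.73; AND[min(a, b)] → w = 0.69
Weighted average = (0.23·6.0 + 0.23·9.0 + 0.25·28.0 + 0.71·28.9 + 0.69·28.0) / (0.23 + 0.23 + 0.25 + 0.71 + 0.69)
  = 50.2890 / 2.1100 = 23.834

23.834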